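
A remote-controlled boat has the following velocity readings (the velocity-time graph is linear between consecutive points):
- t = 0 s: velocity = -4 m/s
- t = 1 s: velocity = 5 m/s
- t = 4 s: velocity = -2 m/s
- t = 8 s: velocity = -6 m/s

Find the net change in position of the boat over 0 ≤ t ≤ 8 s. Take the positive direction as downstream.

-11 m

Net displacement equals the area under the velocity-time graph (areas below the axis count negative).
0–1 s: ½(-4 + 5)(1) = 0.5 m
1–4 s: ½(5 + -2)(3) = 4.5 m
4–8 s: ½(-2 + -6)(4) = -16 m
Net displacement = -11 m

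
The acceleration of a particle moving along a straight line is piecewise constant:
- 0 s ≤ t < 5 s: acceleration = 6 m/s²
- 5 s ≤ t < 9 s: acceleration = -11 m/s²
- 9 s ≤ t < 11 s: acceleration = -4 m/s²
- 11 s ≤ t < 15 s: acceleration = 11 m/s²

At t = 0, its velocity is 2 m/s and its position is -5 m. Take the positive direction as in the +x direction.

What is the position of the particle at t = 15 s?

On each constant-a segment, Δv = aΔt and Δx = v₀Δt + ½aΔt²; chain segment to segment.
0–5 s: v starts 2 m/s; Δx = 2·5 + ½·6·5² = 85 m; v ends 32 m/s.
5–9 s: v starts 32 m/s; Δx = 32·4 + ½·-11·4² = 40 m; v ends -12 m/s.
9–11 s: v starts -12 m/s; Δx = -12·2 + ½·-4·2² = -32 m; v ends -20 m/s.
11–15 s: v starts -20 m/s; Δx = -20·4 + ½·11·4² = 8 m; v ends 24 m/s.
x(15) = -5 + Σ Δx = 96 m.

96 m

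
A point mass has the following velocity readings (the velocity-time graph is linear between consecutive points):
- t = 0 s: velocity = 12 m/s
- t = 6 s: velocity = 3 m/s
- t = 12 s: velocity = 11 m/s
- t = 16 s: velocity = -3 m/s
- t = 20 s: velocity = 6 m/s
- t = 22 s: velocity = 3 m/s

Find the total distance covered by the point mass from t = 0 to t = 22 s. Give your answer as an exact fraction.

872/7 m

Total distance travelled is ∫|v| dt — sum the magnitudes of each area piece.
0–6 s: |½(12 + 3)(6)| = 45 m
6–12 s: |½(3 + 11)(6)| = 42 m
12–16 s: v = 0 at t = 106/7 s; triangle areas 121/7 + 9/7 = 130/7 m
16–20 s: v = 0 at t = 52/3 s; triangle areas 2 + 8 = 10 m
20–22 s: |½(6 + 3)(2)| = 9 m
Total distance = 872/7 m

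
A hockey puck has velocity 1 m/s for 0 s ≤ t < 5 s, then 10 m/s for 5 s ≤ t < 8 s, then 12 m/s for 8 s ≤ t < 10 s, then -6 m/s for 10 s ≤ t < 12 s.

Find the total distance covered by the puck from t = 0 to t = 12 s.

71 m

Total distance travelled is ∫|v| dt — sum the magnitudes of each area piece.
0–5 s: |1| × 5 = 5 m
5–8 s: |10| × 3 = 30 m
8–10 s: |12| × 2 = 24 m
10–12 s: |-6| × 2 = 12 m
Total distance = 71 m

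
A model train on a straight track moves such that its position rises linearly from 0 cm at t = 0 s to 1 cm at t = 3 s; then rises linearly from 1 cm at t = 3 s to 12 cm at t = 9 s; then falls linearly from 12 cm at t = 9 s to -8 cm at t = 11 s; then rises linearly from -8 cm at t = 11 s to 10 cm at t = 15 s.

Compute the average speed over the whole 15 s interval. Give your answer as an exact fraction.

Average speed = (total path length)/(elapsed time); on a piecewise-linear x-t graph the path length is Σ|Δx|.
0–3 s: |Δx| = |1 − 0| = 1 cm
3–9 s: |Δx| = |12 − 1| = 11 cm
9–11 s: |Δx| = |-8 − 12| = 20 cm
11–15 s: |Δx| = |10 − -8| = 18 cm
Total path = 50 cm; average speed = 50/15 = 10/3 cm/s.

10/3 cm/s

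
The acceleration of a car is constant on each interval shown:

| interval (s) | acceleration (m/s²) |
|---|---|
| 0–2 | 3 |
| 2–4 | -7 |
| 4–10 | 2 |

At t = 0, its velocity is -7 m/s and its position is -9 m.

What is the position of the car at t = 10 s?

-87 m

On each constant-a segment, Δv = aΔt and Δx = v₀Δt + ½aΔt²; chain segment to segment.
0–2 s: v starts -7 m/s; Δx = -7·2 + ½·3·2² = -8 m; v ends -1 m/s.
2–4 s: v starts -1 m/s; Δx = -1·2 + ½·-7·2² = -16 m; v ends -15 m/s.
4–10 s: v starts -15 m/s; Δx = -15·6 + ½·2·6² = -54 m; v ends -3 m/s.
x(10) = -9 + Σ Δx = -87 m.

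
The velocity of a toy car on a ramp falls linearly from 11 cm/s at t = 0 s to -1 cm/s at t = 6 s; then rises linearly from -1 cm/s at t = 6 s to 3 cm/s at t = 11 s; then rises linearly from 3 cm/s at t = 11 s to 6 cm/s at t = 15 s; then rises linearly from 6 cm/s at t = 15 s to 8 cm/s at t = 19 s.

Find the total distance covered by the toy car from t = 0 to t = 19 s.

Distance (not displacement) is the total path length: add the absolute areas under v-t.
0–6 s: v = 0 at t = 5.5 s; triangle areas 30.25 + 0.25 = 30.5 cm
6–11 s: v = 0 at t = 7.25 s; triangle areas 0.625 + 5.625 = 6.25 cm
11–15 s: |½(3 + 6)(4)| = 18 cm
15–19 s: |½(6 + 8)(4)| = 28 cm
Total distance = 82.75 cm

82.75 cm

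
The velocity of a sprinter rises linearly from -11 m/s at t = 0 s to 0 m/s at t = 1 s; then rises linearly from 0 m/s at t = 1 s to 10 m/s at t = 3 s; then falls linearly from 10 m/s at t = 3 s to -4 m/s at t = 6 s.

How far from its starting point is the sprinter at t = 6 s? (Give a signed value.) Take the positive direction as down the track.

Net displacement equals the area under the velocity-time graph (areas below the axis count negative).
0–1 s: ½(-11 + 0)(1) = -5.5 m
1–3 s: ½(0 + 10)(2) = 10 m
3–6 s: ½(10 + -4)(3) = 9 m
Net displacement = 13.5 m

13.5 m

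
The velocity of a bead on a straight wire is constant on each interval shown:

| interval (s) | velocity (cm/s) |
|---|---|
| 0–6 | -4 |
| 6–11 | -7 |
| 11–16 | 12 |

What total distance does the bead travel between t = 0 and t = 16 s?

119 cm

Total distance travelled is ∫|v| dt — sum the magnitudes of each area piece.
0–6 s: |-4| × 6 = 24 cm
6–11 s: |-7| × 5 = 35 cm
11–16 s: |12| × 5 = 60 cm
Total distance = 119 cm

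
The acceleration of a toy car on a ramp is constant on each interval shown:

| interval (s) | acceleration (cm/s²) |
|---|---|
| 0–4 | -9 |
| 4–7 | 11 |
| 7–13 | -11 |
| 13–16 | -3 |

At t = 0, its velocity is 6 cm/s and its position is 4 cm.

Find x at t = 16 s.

On each constant-a segment, Δv = aΔt and Δx = v₀Δt + ½aΔt²; chain segment to segment.
0–4 s: v starts 6 cm/s; Δx = 6·4 + ½·-9·4² = -48 cm; v ends -30 cm/s.
4–7 s: v starts -30 cm/s; Δx = -30·3 + ½·11·3² = -40.5 cm; v ends 3 cm/s.
7–13 s: v starts 3 cm/s; Δx = 3·6 + ½·-11·6² = -180 cm; v ends -63 cm/s.
13–16 s: v starts -63 cm/s; Δx = -63·3 + ½·-3·3² = -202.5 cm; v ends -72 cm/s.
x(16) = 4 + Σ Δx = -467 cm.

-467 cm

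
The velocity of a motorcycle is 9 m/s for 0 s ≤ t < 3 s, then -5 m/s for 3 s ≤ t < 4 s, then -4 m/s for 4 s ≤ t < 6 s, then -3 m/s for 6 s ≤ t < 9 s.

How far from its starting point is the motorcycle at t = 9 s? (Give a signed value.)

Displacement is the signed area under the v-t curve.
0–3 s: 9 × 3 = 27 m
3–4 s: -5 × 1 = -5 m
4–6 s: -4 × 2 = -8 m
6–9 s: -3 × 3 = -9 m
Net displacement = 5 m

5 m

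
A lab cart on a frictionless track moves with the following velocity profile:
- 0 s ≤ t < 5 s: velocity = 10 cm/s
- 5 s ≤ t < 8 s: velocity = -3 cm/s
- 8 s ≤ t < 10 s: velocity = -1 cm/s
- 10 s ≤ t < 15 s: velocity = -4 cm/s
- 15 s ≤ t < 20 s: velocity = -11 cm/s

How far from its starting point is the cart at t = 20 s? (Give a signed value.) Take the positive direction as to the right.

-36 cm

Displacement is the signed area under the v-t curve.
0–5 s: 10 × 5 = 50 cm
5–8 s: -3 × 3 = -9 cm
8–10 s: -1 × 2 = -2 cm
10–15 s: -4 × 5 = -20 cm
15–20 s: -11 × 5 = -55 cm
Net displacement = -36 cm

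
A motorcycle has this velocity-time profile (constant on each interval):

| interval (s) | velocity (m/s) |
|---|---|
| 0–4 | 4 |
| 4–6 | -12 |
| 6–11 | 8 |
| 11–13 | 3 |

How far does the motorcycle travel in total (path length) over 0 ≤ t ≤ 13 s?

86 m

Total distance travelled is ∫|v| dt — sum the magnitudes of each area piece.
0–4 s: |4| × 4 = 16 m
4–6 s: |-12| × 2 = 24 m
6–11 s: |8| × 5 = 40 m
11–13 s: |3| × 2 = 6 m
Total distance = 86 m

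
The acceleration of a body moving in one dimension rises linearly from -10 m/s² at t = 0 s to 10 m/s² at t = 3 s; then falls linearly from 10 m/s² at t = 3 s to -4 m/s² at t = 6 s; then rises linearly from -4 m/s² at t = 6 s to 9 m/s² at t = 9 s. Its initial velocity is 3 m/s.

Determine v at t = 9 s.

Δv equals the area under the a-t graph; then v = v₀ + Δv.
0–3 s: ½(-10 + 10)(3) = 0 m/s
3–6 s: ½(10 + -4)(3) = 9 m/s
6–9 s: ½(-4 + 9)(3) = 7.5 m/s
Δv = 16.5 m/s, so v(9) = 3 + (16.5) = 19.5 m/s.

19.5 m/s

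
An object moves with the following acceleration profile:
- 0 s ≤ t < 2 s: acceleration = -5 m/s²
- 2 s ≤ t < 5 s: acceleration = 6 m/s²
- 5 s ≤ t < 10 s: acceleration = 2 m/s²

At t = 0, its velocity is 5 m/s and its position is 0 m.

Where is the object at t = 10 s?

102 m

On each constant-a segment, Δv = aΔt and Δx = v₀Δt + ½aΔt²; chain segment to segment.
0–2 s: v starts 5 m/s; Δx = 5·2 + ½·-5·2² = 0 m; v ends -5 m/s.
2–5 s: v starts -5 m/s; Δx = -5·3 + ½·6·3² = 12 m; v ends 13 m/s.
5–10 s: v starts 13 m/s; Δx = 13·5 + ½·2·5² = 90 m; v ends 23 m/s.
x(10) = 0 + Σ Δx = 102 m.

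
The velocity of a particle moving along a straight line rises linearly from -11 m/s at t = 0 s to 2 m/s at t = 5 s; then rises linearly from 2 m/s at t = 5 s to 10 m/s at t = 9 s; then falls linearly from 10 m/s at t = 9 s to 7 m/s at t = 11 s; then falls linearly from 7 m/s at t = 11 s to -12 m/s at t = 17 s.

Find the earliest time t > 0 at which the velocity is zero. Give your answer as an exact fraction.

t = 55/13 s

v changes sign on 0–5 s (from -11 to 2); the graph is linear there, so v = 0 at t = 0 + (11)·(5 − 0)/(2 − -11) = 55/13 s.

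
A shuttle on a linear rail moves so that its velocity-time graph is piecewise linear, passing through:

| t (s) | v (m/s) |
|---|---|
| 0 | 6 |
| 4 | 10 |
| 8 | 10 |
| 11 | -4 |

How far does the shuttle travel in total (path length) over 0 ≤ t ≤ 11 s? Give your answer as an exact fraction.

591/7 m

Distance (not displacement) is the total path length: add the absolute areas under v-t.
0–4 s: |½(6 + 10)(4)| = 32 m
4–8 s: |10| × 4 = 40 m
8–11 s: v = 0 at t = 71/7 s; triangle areas 75/7 + 12/7 = 87/7 m
Total distance = 591/7 m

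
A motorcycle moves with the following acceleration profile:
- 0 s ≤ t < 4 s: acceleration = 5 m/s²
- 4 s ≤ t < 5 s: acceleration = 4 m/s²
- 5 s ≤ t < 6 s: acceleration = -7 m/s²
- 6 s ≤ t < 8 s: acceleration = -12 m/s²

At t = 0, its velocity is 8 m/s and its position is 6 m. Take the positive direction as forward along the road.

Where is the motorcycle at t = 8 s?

162.5 m

On each constant-a segment, Δv = aΔt and Δx = v₀Δt + ½aΔt²; chain segment to segment.
0–4 s: v starts 8 m/s; Δx = 8·4 + ½·5·4² = 72 m; v ends 28 m/s.
4–5 s: v starts 28 m/s; Δx = 28·1 + ½·4·1² = 30 m; v ends 32 m/s.
5–6 s: v starts 32 m/s; Δx = 32·1 + ½·-7·1² = 28.5 m; v ends 25 m/s.
6–8 s: v starts 25 m/s; Δx = 25·2 + ½·-12·2² = 26 m; v ends 1 m/s.
x(8) = 6 + Σ Δx = 162.5 m.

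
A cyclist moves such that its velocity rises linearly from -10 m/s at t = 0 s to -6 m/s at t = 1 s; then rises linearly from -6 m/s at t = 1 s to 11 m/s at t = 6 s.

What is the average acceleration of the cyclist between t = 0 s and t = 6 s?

3.5 m/s²

Average acceleration = Δv/Δt = (11 − -10)/(6 − 0) = 3.5 m/s².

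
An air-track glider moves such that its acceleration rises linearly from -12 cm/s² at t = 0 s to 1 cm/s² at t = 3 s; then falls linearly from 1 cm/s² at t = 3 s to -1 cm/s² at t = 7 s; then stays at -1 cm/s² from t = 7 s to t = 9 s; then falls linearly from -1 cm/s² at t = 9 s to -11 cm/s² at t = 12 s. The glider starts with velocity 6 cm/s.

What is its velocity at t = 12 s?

Δv equals the area under the a-t graph; then v = v₀ + Δv.
0–3 s: ½(-12 + 1)(3) = -16.5 cm/s
3–7 s: ½(1 + -1)(4) = 0 cm/s
7–9 s: -1 × 2 = -2 cm/s
9–12 s: ½(-1 + -11)(3) = -18 cm/s
Δv = -36.5 cm/s, so v(12) = 6 + (-36.5) = -30.5 cm/s.

-30.5 cm/s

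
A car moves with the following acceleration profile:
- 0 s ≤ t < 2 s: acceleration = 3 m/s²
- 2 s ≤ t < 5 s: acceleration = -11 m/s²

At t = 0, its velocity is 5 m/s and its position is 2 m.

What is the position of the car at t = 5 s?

1.5 m

On each constant-a segment, Δv = aΔt and Δx = v₀Δt + ½aΔt²; chain segment to segment.
0–2 s: v starts 5 m/s; Δx = 5·2 + ½·3·2² = 16 m; v ends 11 m/s.
2–5 s: v starts 11 m/s; Δx = 11·3 + ½·-11·3² = -16.5 m; v ends -22 m/s.
x(5) = 2 + Σ Δx = 1.5 m.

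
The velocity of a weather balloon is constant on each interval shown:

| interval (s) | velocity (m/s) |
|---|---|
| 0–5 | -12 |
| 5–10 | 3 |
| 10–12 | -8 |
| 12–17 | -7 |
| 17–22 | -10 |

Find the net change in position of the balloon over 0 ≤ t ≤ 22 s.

Displacement is the signed area under the v-t curve.
0–5 s: -12 × 5 = -60 m
5–10 s: 3 × 5 = 15 m
10–12 s: -8 × 2 = -16 m
12–17 s: -7 × 5 = -35 m
17–22 s: -10 × 5 = -50 m
Net displacement = -146 m

-146 m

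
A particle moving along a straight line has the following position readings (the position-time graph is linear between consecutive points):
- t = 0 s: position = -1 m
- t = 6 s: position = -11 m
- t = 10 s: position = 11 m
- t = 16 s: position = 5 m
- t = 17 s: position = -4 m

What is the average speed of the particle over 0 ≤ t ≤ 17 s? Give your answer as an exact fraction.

47/17 m/s

Average speed = (total path length)/(elapsed time); on a piecewise-linear x-t graph the path length is Σ|Δx|.
0–6 s: |Δx| = |-11 − -1| = 10 m
6–10 s: |Δx| = |11 − -11| = 22 m
10–16 s: |Δx| = |5 − 11| = 6 m
16–17 s: |Δx| = |-4 − 5| = 9 m
Total path = 47 m; average speed = 47/17 = 47/17 m/s.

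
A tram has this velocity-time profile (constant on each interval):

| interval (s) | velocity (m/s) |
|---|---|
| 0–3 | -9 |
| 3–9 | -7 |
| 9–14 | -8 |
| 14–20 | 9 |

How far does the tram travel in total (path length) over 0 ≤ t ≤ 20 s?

Distance (not displacement) is the total path length: add the absolute areas under v-t.
0–3 s: |-9| × 3 = 27 m
3–9 s: |-7| × 6 = 42 m
9–14 s: |-8| × 5 = 40 m
14–20 s: |9| × 6 = 54 m
Total distance = 163 m

163 m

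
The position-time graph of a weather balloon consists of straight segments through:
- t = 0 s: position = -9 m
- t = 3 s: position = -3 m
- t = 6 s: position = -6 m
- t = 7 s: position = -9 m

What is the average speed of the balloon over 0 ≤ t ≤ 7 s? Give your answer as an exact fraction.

12/7 m/s

Average speed = (total path length)/(elapsed time); on a piecewise-linear x-t graph the path length is Σ|Δx|.
0–3 s: |Δx| = |-3 − -9| = 6 m
3–6 s: |Δx| = |-6 − -3| = 3 m
6–7 s: |Δx| = |-9 − -6| = 3 m
Total path = 12 m; average speed = 12/7 = 12/7 m/s.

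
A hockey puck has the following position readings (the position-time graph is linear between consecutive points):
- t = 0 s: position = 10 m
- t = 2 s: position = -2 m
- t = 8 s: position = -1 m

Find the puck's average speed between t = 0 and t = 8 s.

1.625 m/s

Average speed = (total path length)/(elapsed time); on a piecewise-linear x-t graph the path length is Σ|Δx|.
0–2 s: |Δx| = |-2 − 10| = 12 m
2–8 s: |Δx| = |-1 − -2| = 1 m
Total path = 13 m; average speed = 13/8 = 1.625 m/s.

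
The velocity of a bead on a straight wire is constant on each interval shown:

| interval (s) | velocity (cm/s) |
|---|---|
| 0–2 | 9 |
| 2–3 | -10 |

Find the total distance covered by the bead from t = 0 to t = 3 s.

Distance (not displacement) is the total path length: add the absolute areas under v-t.
0–2 s: |9| × 2 = 18 cm
2–3 s: |-10| × 1 = 10 cm
Total distance = 28 cm

28 cm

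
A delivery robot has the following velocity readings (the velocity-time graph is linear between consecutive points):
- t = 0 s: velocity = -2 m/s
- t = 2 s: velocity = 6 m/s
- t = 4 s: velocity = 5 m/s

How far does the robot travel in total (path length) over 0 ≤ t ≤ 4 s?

Distance (not displacement) is the total path length: add the absolute areas under v-t.
0–2 s: v = 0 at t = 0.5 s; triangle areas 0.5 + 4.5 = 5 m
2–4 s: |½(6 + 5)(2)| = 11 m
Total distance = 16 m

16 m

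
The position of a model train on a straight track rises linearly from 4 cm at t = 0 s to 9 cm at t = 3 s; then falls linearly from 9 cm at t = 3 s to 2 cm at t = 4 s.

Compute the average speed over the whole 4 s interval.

3 cm/s

Average speed = (total path length)/(elapsed time); on a piecewise-linear x-t graph the path length is Σ|Δx|.
0–3 s: |Δx| = |9 − 4| = 5 cm
3–4 s: |Δx| = |2 − 9| = 7 cm
Total path = 12 cm; average speed = 12/4 = 3 cm/s.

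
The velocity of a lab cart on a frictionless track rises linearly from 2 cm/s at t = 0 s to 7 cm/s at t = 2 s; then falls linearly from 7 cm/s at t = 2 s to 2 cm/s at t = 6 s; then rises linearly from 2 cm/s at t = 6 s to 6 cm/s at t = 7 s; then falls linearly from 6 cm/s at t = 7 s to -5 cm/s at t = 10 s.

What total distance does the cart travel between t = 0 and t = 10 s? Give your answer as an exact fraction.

Distance (not displacement) is the total path length: add the absolute areas under v-t.
0–2 s: |½(2 + 7)(2)| = 9 cm
2–6 s: |½(7 + 2)(4)| = 18 cm
6–7 s: |½(2 + 6)(1)| = 4 cm
7–10 s: v = 0 at t = 95/11 s; triangle areas 54/11 + 75/22 = 183/22 cm
Total distance = 865/22 cm

865/22 cm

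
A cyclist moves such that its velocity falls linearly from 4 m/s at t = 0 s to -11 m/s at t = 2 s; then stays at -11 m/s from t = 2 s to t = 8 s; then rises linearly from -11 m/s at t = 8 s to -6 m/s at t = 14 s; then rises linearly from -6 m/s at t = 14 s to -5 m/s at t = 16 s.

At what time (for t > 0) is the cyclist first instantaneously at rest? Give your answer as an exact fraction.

v changes sign on 0–2 s (from 4 to -11); the graph is linear there, so v = 0 at t = 0 + (-4)·(2 − 0)/(-11 − 4) = 8/15 s.

t = 8/15 s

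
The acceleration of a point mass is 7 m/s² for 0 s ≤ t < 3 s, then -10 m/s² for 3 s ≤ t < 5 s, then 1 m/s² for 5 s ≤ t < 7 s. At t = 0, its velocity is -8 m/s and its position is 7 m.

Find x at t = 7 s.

8.5 m

On each constant-a segment, Δv = aΔt and Δx = v₀Δt + ½aΔt²; chain segment to segment.
0–3 s: v starts -8 m/s; Δx = -8·3 + ½·7·3² = 7.5 m; v ends 13 m/s.
3–5 s: v starts 13 m/s; Δx = 13·2 + ½·-10·2² = 6 m; v ends -7 m/s.
5–7 s: v starts -7 m/s; Δx = -7·2 + ½·1·2² = -12 m; v ends -5 m/s.
x(7) = 7 + Σ Δx = 8.5 m.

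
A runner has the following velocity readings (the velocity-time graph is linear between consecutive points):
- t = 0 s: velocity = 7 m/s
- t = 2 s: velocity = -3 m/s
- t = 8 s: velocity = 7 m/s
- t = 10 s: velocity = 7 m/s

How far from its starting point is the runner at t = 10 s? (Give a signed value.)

30 m

Net displacement equals the area under the velocity-time graph (areas below the axis count negative).
0–2 s: ½(7 + -3)(2) = 4 m
2–8 s: ½(-3 + 7)(6) = 12 m
8–10 s: 7 × 2 = 14 m
Net displacement = 30 m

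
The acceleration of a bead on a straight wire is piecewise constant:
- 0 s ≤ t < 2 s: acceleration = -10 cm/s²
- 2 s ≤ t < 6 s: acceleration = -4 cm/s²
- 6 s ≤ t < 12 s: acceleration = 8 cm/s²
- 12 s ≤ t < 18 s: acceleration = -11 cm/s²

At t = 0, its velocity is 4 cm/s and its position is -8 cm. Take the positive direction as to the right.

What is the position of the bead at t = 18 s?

-266 cm

On each constant-a segment, Δv = aΔt and Δx = v₀Δt + ½aΔt²; chain segment to segment.
0–2 s: v starts 4 cm/s; Δx = 4·2 + ½·-10·2² = -12 cm; v ends -16 cm/s.
2–6 s: v starts -16 cm/s; Δx = -16·4 + ½·-4·4² = -96 cm; v ends -32 cm/s.
6–12 s: v starts -32 cm/s; Δx = -32·6 + ½·8·6² = -48 cm; v ends 16 cm/s.
12–18 s: v starts 16 cm/s; Δx = 16·6 + ½·-11·6² = -102 cm; v ends -50 cm/s.
x(18) = -8 + Σ Δx = -266 cm.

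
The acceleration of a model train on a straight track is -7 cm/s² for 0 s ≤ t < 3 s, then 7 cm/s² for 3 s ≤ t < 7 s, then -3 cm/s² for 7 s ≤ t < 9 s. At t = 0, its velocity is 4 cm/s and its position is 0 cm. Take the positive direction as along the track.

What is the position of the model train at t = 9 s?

On each constant-a segment, Δv = aΔt and Δx = v₀Δt + ½aΔt²; chain segment to segment.
0–3 s: v starts 4 cm/s; Δx = 4·3 + ½·-7·3² = -19.5 cm; v ends -17 cm/s.
3–7 s: v starts -17 cm/s; Δx = -17·4 + ½·7·4² = -12 cm; v ends 11 cm/s.
7–9 s: v starts 11 cm/s; Δx = 11·2 + ½·-3·2² = 16 cm; v ends 5 cm/s.
x(9) = 0 + Σ Δx = -15.5 cm.

-15.5 cm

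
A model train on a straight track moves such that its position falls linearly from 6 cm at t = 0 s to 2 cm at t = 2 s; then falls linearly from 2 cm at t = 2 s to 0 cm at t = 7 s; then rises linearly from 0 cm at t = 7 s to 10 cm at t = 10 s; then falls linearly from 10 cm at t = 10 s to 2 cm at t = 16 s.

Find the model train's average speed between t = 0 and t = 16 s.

Average speed = (total path length)/(elapsed time); on a piecewise-linear x-t graph the path length is Σ|Δx|.
0–2 s: |Δx| = |2 − 6| = 4 cm
2–7 s: |Δx| = |0 − 2| = 2 cm
7–10 s: |Δx| = |10 − 0| = 10 cm
10–16 s: |Δx| = |2 − 10| = 8 cm
Total path = 24 cm; average speed = 24/16 = 1.5 cm/s.

1.5 cm/s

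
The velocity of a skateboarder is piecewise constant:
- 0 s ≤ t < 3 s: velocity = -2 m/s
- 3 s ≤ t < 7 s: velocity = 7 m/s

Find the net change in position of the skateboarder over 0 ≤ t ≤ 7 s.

22 m

Displacement is the signed area under the v-t curve.
0–3 s: -2 × 3 = -6 m
3–7 s: 7 × 4 = 28 m
Net displacement = 22 m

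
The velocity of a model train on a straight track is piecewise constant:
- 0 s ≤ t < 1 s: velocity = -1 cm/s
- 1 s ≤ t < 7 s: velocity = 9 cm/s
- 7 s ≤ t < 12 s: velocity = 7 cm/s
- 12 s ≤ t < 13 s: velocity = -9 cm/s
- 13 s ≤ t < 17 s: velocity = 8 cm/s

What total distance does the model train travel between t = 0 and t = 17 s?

131 cm

Total distance travelled is ∫|v| dt — sum the magnitudes of each area piece.
0–1 s: |-1| × 1 = 1 cm
1–7 s: |9| × 6 = 54 cm
7–12 s: |7| × 5 = 35 cm
12–13 s: |-9| × 1 = 9 cm
13–17 s: |8| × 4 = 32 cm
Total distance = 131 cm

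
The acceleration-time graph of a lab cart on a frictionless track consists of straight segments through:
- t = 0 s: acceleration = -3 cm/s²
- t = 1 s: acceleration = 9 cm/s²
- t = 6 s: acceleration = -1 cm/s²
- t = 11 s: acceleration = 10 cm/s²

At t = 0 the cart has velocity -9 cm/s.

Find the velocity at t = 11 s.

36.5 cm/s

Δv equals the area under the a-t graph; then v = v₀ + Δv.
0–1 s: ½(-3 + 9)(1) = 3 cm/s
1–6 s: ½(9 + -1)(5) = 20 cm/s
6–11 s: ½(-1 + 10)(5) = 22.5 cm/s
Δv = 45.5 cm/s, so v(11) = -9 + (45.5) = 36.5 cm/s.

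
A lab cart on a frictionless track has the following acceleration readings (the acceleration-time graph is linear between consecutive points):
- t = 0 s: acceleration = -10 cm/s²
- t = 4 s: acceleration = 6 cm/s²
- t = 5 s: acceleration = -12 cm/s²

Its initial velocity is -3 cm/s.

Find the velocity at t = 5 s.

Δv equals the area under the a-t graph; then v = v₀ + Δv.
0–4 s: ½(-10 + 6)(4) = -8 cm/s
4–5 s: ½(6 + -12)(1) = -3 cm/s
Δv = -11 cm/s, so v(5) = -3 + (-11) = -14 cm/s.

-14 cm/s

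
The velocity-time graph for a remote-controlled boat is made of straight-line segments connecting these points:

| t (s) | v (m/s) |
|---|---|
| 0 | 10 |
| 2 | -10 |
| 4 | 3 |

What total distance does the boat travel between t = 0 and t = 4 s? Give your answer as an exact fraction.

Total distance travelled is ∫|v| dt — sum the magnitudes of each area piece.
0–2 s: v = 0 at t = 1 s; triangle areas 5 + 5 = 10 m
2–4 s: v = 0 at t = 46/13 s; triangle areas 100/13 + 9/13 = 109/13 m
Total distance = 239/13 m

239/13 m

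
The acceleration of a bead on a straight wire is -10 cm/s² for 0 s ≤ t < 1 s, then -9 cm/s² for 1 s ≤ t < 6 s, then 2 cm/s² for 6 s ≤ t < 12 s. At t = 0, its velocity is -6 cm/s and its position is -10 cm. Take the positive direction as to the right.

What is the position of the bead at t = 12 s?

On each constant-a segment, Δv = aΔt and Δx = v₀Δt + ½aΔt²; chain segment to segment.
0–1 s: v starts -6 cm/s; Δx = -6·1 + ½·-10·1² = -11 cm; v ends -16 cm/s.
1–6 s: v starts -16 cm/s; Δx = -16·5 + ½·-9·5² = -192.5 cm; v ends -61 cm/s.
6–12 s: v starts -61 cm/s; Δx = -61·6 + ½·2·6² = -330 cm; v ends -49 cm/s.
x(12) = -10 + Σ Δx = -543.5 cm.

-543.5 cm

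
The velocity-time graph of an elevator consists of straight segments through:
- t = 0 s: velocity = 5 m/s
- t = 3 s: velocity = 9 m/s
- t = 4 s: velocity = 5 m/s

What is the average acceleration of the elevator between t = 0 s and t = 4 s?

Average acceleration = Δv/Δt = (5 − 5)/(4 − 0) = 0 m/s².

0 m/s²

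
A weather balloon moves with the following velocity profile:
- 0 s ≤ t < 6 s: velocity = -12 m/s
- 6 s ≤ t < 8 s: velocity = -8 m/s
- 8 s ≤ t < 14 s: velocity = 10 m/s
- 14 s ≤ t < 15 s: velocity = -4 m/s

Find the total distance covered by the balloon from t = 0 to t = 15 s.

Distance (not displacement) is the total path length: add the absolute areas under v-t.
0–6 s: |-12| × 6 = 72 m
6–8 s: |-8| × 2 = 16 m
8–14 s: |10| × 6 = 60 m
14–15 s: |-4| × 1 = 4 m
Total distance = 152 m

152 m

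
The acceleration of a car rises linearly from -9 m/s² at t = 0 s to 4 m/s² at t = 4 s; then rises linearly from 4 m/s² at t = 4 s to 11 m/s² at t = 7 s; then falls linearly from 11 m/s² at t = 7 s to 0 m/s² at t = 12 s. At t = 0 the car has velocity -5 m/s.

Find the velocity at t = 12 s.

35 m/s

Δv equals the area under the a-t graph; then v = v₀ + Δv.
0–4 s: ½(-9 + 4)(4) = -10 m/s
4–7 s: ½(4 + 11)(3) = 22.5 m/s
7–12 s: ½(11 + 0)(5) = 27.5 m/s
Δv = 40 m/s, so v(12) = -5 + (40) = 35 m/s.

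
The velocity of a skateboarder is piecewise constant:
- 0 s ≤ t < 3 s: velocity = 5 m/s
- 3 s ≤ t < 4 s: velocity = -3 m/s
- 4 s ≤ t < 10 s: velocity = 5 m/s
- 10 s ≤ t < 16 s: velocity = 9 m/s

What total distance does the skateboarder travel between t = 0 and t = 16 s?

Total distance travelled is ∫|v| dt — sum the magnitudes of each area piece.
0–3 s: |5| × 3 = 15 m
3–4 s: |-3| × 1 = 3 m
4–10 s: |5| × 6 = 30 m
10–16 s: |9| × 6 = 54 m
Total distance = 102 m

102 m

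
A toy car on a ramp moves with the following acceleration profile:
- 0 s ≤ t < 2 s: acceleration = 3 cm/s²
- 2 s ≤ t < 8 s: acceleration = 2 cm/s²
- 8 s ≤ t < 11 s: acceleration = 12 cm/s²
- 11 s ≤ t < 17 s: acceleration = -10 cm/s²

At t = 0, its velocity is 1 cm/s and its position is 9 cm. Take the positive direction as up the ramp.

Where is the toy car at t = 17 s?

On each constant-a segment, Δv = aΔt and Δx = v₀Δt + ½aΔt²; chain segment to segment.
0–2 s: v starts 1 cm/s; Δx = 1·2 + ½·3·2² = 8 cm; v ends 7 cm/s.
2–8 s: v starts 7 cm/s; Δx = 7·6 + ½·2·6² = 78 cm; v ends 19 cm/s.
8–11 s: v starts 19 cm/s; Δx = 19·3 + ½·12·3² = 111 cm; v ends 55 cm/s.
11–17 s: v starts 55 cm/s; Δx = 55·6 + ½·-10·6² = 150 cm; v ends -5 cm/s.
x(17) = 9 + Σ Δx = 356 cm.

356 cm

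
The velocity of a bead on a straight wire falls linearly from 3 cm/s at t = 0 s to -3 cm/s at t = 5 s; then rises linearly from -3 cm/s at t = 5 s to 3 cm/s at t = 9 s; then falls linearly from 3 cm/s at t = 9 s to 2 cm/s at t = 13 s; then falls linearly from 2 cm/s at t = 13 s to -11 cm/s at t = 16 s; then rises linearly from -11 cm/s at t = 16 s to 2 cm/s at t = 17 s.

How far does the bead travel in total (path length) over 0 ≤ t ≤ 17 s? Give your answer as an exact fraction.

1111/26 cm

Total distance travelled is ∫|v| dt — sum the magnitudes of each area piece.
0–5 s: v = 0 at t = 2.5 s; triangle areas 3.75 + 3.75 = 7.5 cm
5–9 s: v = 0 at t = 7 s; triangle areas 3 + 3 = 6 cm
9–13 s: |½(3 + 2)(4)| = 10 cm
13–16 s: v = 0 at t = 175/13 s; triangle areas 6/13 + 363/26 = 375/26 cm
16–17 s: v = 0 at t = 219/13 s; triangle areas 121/26 + 2/13 = 125/26 cm
Total distance = 1111/26 cm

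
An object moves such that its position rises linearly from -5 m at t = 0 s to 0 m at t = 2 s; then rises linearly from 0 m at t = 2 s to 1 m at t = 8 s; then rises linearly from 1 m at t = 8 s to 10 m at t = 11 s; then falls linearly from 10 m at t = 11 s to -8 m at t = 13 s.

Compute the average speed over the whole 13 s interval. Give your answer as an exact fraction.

33/13 m/s

Average speed = (total path length)/(elapsed time); on a piecewise-linear x-t graph the path length is Σ|Δx|.
0–2 s: |Δx| = |0 − -5| = 5 m
2–8 s: |Δx| = |1 − 0| = 1 m
8–11 s: |Δx| = |10 − 1| = 9 m
11–13 s: |Δx| = |-8 − 10| = 18 m
Total path = 33 m; average speed = 33/13 = 33/13 m/s.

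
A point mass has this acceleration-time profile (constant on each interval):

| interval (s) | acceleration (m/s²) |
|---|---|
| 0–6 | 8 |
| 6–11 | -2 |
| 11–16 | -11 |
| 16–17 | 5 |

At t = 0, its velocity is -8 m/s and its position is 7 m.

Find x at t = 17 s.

268 m

On each constant-a segment, Δv = aΔt and Δx = v₀Δt + ½aΔt²; chain segment to segment.
0–6 s: v starts -8 m/s; Δx = -8·6 + ½·8·6² = 96 m; v ends 40 m/s.
6–11 s: v starts 40 m/s; Δx = 40·5 + ½·-2·5² = 175 m; v ends 30 m/s.
11–16 s: v starts 30 m/s; Δx = 30·5 + ½·-11·5² = 12.5 m; v ends -25 m/s.
16–17 s: v starts -25 m/s; Δx = -25·1 + ½·5·1² = -22.5 m; v ends -20 m/s.
x(17) = 7 + Σ Δx = 268 m.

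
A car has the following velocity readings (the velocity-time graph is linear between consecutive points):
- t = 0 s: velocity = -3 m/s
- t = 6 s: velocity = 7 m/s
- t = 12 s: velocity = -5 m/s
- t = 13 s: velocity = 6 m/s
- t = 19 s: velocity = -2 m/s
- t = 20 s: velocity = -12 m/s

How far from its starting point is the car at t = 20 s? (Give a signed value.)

Displacement is the signed area under the v-t curve.
0–6 s: ½(-3 + 7)(6) = 12 m
6–12 s: ½(7 + -5)(6) = 6 m
12–13 s: ½(-5 + 6)(1) = 0.5 m
13–19 s: ½(6 + -2)(6) = 12 m
19–20 s: ½(-2 + -12)(1) = -7 m
Net displacement = 23.5 m

23.5 m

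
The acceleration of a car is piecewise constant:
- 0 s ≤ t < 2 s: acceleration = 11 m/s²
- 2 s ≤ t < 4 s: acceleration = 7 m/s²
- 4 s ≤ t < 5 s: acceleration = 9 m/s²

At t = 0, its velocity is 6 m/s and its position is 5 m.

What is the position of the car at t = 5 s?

On each constant-a segment, Δv = aΔt and Δx = v₀Δt + ½aΔt²; chain segment to segment.
0–2 s: v starts 6 m/s; Δx = 6·2 + ½·11·2² = 34 m; v ends 28 m/s.
2–4 s: v starts 28 m/s; Δx = 28·2 + ½·7·2² = 70 m; v ends 42 m/s.
4–5 s: v starts 42 m/s; Δx = 42·1 + ½·9·1² = 46.5 m; v ends 51 m/s.
x(5) = 5 + Σ Δx = 155.5 m.

155.5 m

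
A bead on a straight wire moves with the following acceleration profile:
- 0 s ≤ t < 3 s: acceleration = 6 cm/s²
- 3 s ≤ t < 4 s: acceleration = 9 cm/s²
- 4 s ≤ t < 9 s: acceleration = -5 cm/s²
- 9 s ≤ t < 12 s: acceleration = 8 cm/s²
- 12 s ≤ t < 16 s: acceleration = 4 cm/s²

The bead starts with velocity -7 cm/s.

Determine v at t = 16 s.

35 cm/s

Δv equals the area under the a-t graph; then v = v₀ + Δv.
0–3 s: 6 × 3 = 18 cm/s
3–4 s: 9 × 1 = 9 cm/s
4–9 s: -5 × 5 = -25 cm/s
9–12 s: 8 × 3 = 24 cm/s
12–16 s: 4 × 4 = 16 cm/s
Δv = 42 cm/s, so v(16) = -7 + (42) = 35 cm/s.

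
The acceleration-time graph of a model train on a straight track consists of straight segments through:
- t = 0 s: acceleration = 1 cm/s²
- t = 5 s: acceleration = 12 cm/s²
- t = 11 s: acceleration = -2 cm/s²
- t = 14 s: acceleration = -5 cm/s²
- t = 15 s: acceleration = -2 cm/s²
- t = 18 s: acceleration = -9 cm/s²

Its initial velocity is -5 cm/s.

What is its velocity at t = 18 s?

Δv equals the area under the a-t graph; then v = v₀ + Δv.
0–5 s: ½(1 + 12)(5) = 32.5 cm/s
5–11 s: ½(12 + -2)(6) = 30 cm/s
11–14 s: ½(-2 + -5)(3) = -10.5 cm/s
14–15 s: ½(-5 + -2)(1) = -3.5 cm/s
15–18 s: ½(-2 + -9)(3) = -16.5 cm/s
Δv = 32 cm/s, so v(18) = -5 + (32) = 27 cm/s.

27 cm/s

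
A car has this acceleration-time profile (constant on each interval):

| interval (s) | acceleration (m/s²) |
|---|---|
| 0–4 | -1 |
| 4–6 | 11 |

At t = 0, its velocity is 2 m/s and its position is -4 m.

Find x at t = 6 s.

On each constant-a segment, Δv = aΔt and Δx = v₀Δt + ½aΔt²; chain segment to segment.
0–4 s: v starts 2 m/s; Δx = 2·4 + ½·-1·4² = 0 m; v ends -2 m/s.
4–6 s: v starts -2 m/s; Δx = -2·2 + ½·11·2² = 18 m; v ends 20 m/s.
x(6) = -4 + Σ Δx = 14 m.

14 m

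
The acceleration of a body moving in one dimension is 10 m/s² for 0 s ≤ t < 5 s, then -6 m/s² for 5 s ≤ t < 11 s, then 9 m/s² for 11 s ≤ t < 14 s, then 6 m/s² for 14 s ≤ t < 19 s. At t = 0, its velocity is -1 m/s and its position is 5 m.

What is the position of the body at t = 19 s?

665.5 m

On each constant-a segment, Δv = aΔt and Δx = v₀Δt + ½aΔt²; chain segment to segment.
0–5 s: v starts -1 m/s; Δx = -1·5 + ½·10·5² = 120 m; v ends 49 m/s.
5–11 s: v starts 49 m/s; Δx = 49·6 + ½·-6·6² = 186 m; v ends 13 m/s.
11–14 s: v starts 13 m/s; Δx = 13·3 + ½·9·3² = 79.5 m; v ends 40 m/s.
14–19 s: v starts 40 m/s; Δx = 40·5 + ½·6·5² = 275 m; v ends 70 m/s.
x(19) = 5 + Σ Δx = 665.5 m.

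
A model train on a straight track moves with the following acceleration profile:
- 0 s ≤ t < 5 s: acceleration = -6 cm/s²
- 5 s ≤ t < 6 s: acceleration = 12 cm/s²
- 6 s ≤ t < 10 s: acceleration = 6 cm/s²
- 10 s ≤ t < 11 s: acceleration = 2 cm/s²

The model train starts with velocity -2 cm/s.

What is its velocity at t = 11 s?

6 cm/s

Δv equals the area under the a-t graph; then v = v₀ + Δv.
0–5 s: -6 × 5 = -30 cm/s
5–6 s: 12 × 1 = 12 cm/s
6–10 s: 6 × 4 = 24 cm/s
10–11 s: 2 × 1 = 2 cm/s
Δv = 8 cm/s, so v(11) = -2 + (8) = 6 cm/s.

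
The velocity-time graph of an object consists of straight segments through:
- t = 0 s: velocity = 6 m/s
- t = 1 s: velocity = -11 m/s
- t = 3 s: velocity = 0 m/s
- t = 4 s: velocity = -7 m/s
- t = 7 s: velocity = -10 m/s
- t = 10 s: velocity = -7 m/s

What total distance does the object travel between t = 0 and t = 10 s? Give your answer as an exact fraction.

Distance (not displacement) is the total path length: add the absolute areas under v-t.
0–1 s: v = 0 at t = 6/17 s; triangle areas 18/17 + 121/34 = 157/34 m
1–3 s: |½(-11 + 0)(2)| = 11 m
3–4 s: |½(0 + -7)(1)| = 3.5 m
4–7 s: |½(-7 + -10)(3)| = 25.5 m
7–10 s: |½(-10 + -7)(3)| = 25.5 m
Total distance = 1192/17 m

1192/17 m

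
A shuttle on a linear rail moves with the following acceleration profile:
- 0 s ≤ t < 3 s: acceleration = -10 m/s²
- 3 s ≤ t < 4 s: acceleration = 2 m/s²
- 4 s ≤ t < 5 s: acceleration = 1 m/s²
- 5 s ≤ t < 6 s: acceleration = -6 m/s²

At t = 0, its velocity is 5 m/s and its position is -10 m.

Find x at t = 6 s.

-111.5 m

On each constant-a segment, Δv = aΔt and Δx = v₀Δt + ½aΔt²; chain segment to segment.
0–3 s: v starts 5 m/s; Δx = 5·3 + ½·-10·3² = -30 m; v ends -25 m/s.
3–4 s: v starts -25 m/s; Δx = -25·1 + ½·2·1² = -24 m; v ends -23 m/s.
4–5 s: v starts -23 m/s; Δx = -23·1 + ½·1·1² = -22.5 m; v ends -22 m/s.
5–6 s: v starts -22 m/s; Δx = -22·1 + ½·-6·1² = -25 m; v ends -28 m/s.
x(6) = -10 + Σ Δx = -111.5 m.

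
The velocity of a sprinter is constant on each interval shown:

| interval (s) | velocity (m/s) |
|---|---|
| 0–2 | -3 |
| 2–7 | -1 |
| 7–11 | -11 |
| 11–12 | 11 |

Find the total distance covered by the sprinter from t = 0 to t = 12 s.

Distance (not displacement) is the total path length: add the absolute areas under v-t.
0–2 s: |-3| × 2 = 6 m
2–7 s: |-1| × 5 = 5 m
7–11 s: |-11| × 4 = 44 m
11–12 s: |11| × 1 = 11 m
Total distance = 66 m

66 m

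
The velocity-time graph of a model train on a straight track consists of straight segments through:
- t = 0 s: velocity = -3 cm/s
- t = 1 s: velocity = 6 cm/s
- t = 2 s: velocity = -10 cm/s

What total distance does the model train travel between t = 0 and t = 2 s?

6.75 cm

Total distance travelled is ∫|v| dt — sum the magnitudes of each area piece.
0–1 s: v = 0 at t = 1/3 s; triangle areas 0.5 + 2 = 2.5 cm
1–2 s: v = 0 at t = 1.375 s; triangle areas 1.125 + 3.125 = 4.25 cm
Total distance = 6.75 cm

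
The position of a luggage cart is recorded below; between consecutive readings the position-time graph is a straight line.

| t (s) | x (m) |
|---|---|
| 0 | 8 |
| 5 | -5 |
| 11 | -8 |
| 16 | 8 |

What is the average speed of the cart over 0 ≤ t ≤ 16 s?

Average speed = (total path length)/(elapsed time); on a piecewise-linear x-t graph the path length is Σ|Δx|.
0–5 s: |Δx| = |-5 − 8| = 13 m
5–11 s: |Δx| = |-8 − -5| = 3 m
11–16 s: |Δx| = |8 − -8| = 16 m
Total path = 32 m; average speed = 32/16 = 2 m/s.

2 m/s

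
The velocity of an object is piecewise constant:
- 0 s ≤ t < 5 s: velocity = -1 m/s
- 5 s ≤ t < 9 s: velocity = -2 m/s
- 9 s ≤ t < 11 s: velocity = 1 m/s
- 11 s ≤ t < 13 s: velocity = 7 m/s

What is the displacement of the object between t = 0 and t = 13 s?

Net displacement equals the area under the velocity-time graph (areas below the axis count negative).
0–5 s: -1 × 5 = -5 m
5–9 s: -2 × 4 = -8 m
9–11 s: 1 × 2 = 2 m
11–13 s: 7 × 2 = 14 m
Net displacement = 3 m

3 m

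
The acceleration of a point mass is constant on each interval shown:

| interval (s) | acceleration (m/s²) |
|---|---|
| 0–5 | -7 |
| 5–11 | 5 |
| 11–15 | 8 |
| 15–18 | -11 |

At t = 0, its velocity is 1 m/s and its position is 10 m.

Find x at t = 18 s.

-104 m

On each constant-a segment, Δv = aΔt and Δx = v₀Δt + ½aΔt²; chain segment to segment.
0–5 s: v starts 1 m/s; Δx = 1·5 + ½·-7·5² = -82.5 m; v ends -34 m/s.
5–11 s: v starts -34 m/s; Δx = -34·6 + ½·5·6² = -114 m; v ends -4 m/s.
11–15 s: v starts -4 m/s; Δx = -4·4 + ½·8·4² = 48 m; v ends 28 m/s.
15–18 s: v starts 28 m/s; Δx = 28·3 + ½·-11·3² = 34.5 m; v ends -5 m/s.
x(18) = 10 + Σ Δx = -104 m.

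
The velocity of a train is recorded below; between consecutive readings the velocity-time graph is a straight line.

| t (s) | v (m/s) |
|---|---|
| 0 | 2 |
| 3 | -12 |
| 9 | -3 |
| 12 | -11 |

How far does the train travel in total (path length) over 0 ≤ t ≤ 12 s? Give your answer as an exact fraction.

Distance (not displacement) is the total path length: add the absolute areas under v-t.
0–3 s: v = 0 at t = 3/7 s; triangle areas 3/7 + 108/7 = 111/7 m
3–9 s: |½(-12 + -3)(6)| = 45 m
9–12 s: |½(-3 + -11)(3)| = 21 m
Total distance = 573/7 m

573/7 m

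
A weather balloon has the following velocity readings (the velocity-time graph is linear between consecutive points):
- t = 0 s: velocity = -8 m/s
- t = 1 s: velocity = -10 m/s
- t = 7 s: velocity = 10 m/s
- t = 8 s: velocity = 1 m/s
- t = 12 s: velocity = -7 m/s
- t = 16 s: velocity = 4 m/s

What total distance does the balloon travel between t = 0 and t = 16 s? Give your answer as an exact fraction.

Total distance travelled is ∫|v| dt — sum the magnitudes of each area piece.
0–1 s: |½(-8 + -10)(1)| = 9 m
1–7 s: v = 0 at t = 4 s; triangle areas 15 + 15 = 30 m
7–8 s: |½(10 + 1)(1)| = 5.5 m
8–12 s: v = 0 at t = 8.5 s; triangle areas 0.25 + 12.25 = 12.5 m
12–16 s: v = 0 at t = 160/11 s; triangle areas 98/11 + 32/11 = 130/11 m
Total distance = 757/11 m

757/11 m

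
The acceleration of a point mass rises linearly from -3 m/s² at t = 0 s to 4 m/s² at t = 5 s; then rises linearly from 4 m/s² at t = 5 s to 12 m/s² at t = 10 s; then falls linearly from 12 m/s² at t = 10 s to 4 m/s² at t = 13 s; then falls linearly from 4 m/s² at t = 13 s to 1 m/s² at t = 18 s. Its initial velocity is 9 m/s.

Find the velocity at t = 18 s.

Δv equals the area under the a-t graph; then v = v₀ + Δv.
0–5 s: ½(-3 + 4)(5) = 2.5 m/s
5–10 s: ½(4 + 12)(5) = 40 m/s
10–13 s: ½(12 + 4)(3) = 24 m/s
13–18 s: ½(4 + 1)(5) = 12.5 m/s
Δv = 79 m/s, so v(18) = 9 + (79) = 88 m/s.

88 m/s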